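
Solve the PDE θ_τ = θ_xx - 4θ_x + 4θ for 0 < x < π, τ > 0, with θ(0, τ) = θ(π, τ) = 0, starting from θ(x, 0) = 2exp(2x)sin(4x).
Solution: Substitute θ = exp(2x)u, i.e. u = exp(-2x)θ.
By the product rule, θ_x = exp(2x)(u_x + 2u), θ_xx = exp(2x)(u_xx + 4u_x + 4u), θ_τ = exp(2x)u_τ.
Substituting into the PDE and dividing by exp(2x): u_τ = (u_xx + 4u_x + 4u) - 4(u_x + 2u) + 4u.
The lower-order terms cancel, leaving the standard heat equation u_τ = u_xx.
Initial data for u: u(x,0) = exp(-2x)θ(x,0) = 2sin(4x). The boundary conditions carry over: u(0,τ) = u(π,τ) = 0.
Solve for u:
  Using separation of variables u = X(x)G(τ):
  Eigenfunctions: sin(nx), n = 1, 2, 3, ...
  General solution: u(x, τ) = Σ c_n sin(nx) exp(-n² τ)
  Matching u(x,0) = 2sin(4x) term by term: c_4=2.
Hence u(x,τ) = 2exp(-16τ)sin(4x).
Transform back: θ(x,τ) = exp(2x)u(x,τ).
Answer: θ(x, τ) = 2exp(2x)exp(-16τ)sin(4x)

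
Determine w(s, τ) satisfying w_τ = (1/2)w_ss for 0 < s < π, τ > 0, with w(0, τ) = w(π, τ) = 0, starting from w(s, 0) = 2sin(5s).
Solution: Using separation of variables w = X(s)T(τ):
Eigenfunctions: sin(ns), n = 1, 2, 3, ...
General solution: w(s, τ) = Σ c_n sin(ns) exp(-n² τ/2)
Matching w(s,0) = 2sin(5s) term by term: c_5=2.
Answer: w(s, τ) = 2exp(-25τ/2)sin(5s)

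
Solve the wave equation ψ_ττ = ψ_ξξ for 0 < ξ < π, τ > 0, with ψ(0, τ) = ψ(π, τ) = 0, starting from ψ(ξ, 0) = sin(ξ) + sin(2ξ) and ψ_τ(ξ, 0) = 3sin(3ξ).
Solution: Separating variables: ψ = Σ [A_n cos(ω_n τ) + B_n sin(ω_n τ)] sin(nξ), ω_n = n. From ICs (B_n = velocity coefficient / ω_n): A_1=1, A_2=1, B_3=1.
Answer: ψ(ξ, τ) = sin(ξ)cos(τ) + sin(2ξ)cos(2τ) + sin(3ξ)sin(3τ)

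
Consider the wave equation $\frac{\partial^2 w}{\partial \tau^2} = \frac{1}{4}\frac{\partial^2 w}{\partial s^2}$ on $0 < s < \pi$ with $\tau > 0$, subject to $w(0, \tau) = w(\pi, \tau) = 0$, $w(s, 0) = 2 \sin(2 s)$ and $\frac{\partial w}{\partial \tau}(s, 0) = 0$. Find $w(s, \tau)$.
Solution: Using separation of variables $w = X(s)T(\tau)$:
Eigenfunctions: $\sin(ns)$, $n = 1, 2, 3, \ldots$
General solution: $w(s, \tau) = \sum [A_n \cos(n \tau/2) + B_n \sin(n \tau/2)] \sin(ns)$
From $w(s,0) = 2 \sin(2 s)$: $A_2=2$. From $w_{\tau}(s,0) = 0$: all $B_n = 0$.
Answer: $w(s, \tau) = 2 \sin(2 s) \cos(\tau)$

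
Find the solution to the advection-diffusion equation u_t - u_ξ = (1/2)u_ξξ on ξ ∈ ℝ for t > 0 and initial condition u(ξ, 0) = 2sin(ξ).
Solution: Moving frame: η = ξ + t, σ = t, u = w(η,σ), so u_t = w_σ + w_η and u_ξξ = w_ηη.
Hence u_t - u_ξ = w_σ and the PDE becomes the heat equation w_σ = (1/2)w_ηη on η ∈ ℝ.
Initial data: w(η,0) = u(η,0) = 2sin(η). Each mode sin(nη) decays as exp(-n²σ/2) on ℝ, so w(η,σ) = Σ c_n exp(-n²σ/2) sin(nη) with c_1=2: w(η,σ) = 2exp(-σ/2)sin(η).
Substituting back: u(ξ,t) = w(ξ + t, t).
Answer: u(ξ, t) = 2exp(-t/2)sin(t + ξ)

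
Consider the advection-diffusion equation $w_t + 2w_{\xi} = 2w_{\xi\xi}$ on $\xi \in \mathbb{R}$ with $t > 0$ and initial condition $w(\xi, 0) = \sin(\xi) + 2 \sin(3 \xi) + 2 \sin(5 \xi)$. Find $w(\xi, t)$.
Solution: Moving frame: $\eta = \xi - 2t$, $\sigma = t$, $w = u(\eta,\sigma)$, so $w_t = u_{\sigma} - 2u_{\eta}$ and $w_{\xi\xi} = u_{\eta\eta}$.
Hence $w_t + 2w_{\xi} = u_{\sigma}$ and the PDE becomes the heat equation $u_{\sigma} = 2u_{\eta\eta}$ on $\eta \in \mathbb{R}$.
Initial data: $u(\eta,0) = w(\eta,0) = \sin(\eta) + 2 \sin(3 \eta) + 2 \sin(5 \eta)$. Each mode $\sin(n\eta)$ decays as $e^{-2n^2\sigma}$ on $\mathbb{R}$, so $u(\eta,\sigma) = \sum c_n e^{-2n^2\sigma} \sin(n\eta)$ with $c_1=1, c_3=2, c_5=2$: $u(\eta,\sigma) = e^{-2 \sigma} \sin(\eta) + 2 e^{-18 \sigma} \sin(3 \eta) + 2 e^{-50 \sigma} \sin(5 \eta)$.
Substituting back: $w(\xi,t) = u(\xi - 2t, t)$.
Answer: $w(\xi, t) = e^{-2 t} \sin(\xi - 2 t) + 2 e^{-18 t} \sin(3 \xi - 6 t) + 2 e^{-50 t} \sin(5 \xi - 10 t)$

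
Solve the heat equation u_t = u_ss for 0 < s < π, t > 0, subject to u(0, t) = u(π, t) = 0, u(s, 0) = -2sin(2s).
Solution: Separating variables: u = Σ c_n exp(-n²t) sin(ns). From u(s,0) = -2sin(2s): c_2=-2.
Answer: u(s, t) = -2exp(-4t)sin(2s)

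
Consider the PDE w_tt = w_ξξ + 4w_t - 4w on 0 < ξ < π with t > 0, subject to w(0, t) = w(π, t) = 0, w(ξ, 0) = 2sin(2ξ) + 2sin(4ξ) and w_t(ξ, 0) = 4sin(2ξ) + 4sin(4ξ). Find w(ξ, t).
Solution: Substitute w = exp(2t)u, i.e. u = exp(-2t)w.
By the product rule, w_t = exp(2t)(u_t + 2u), w_tt = exp(2t)(u_tt + 4u_t + 4u), w_ξξ = exp(2t)u_ξξ.
Substituting into the PDE and dividing by exp(2t): u_tt + 4u_t + 4u = u_ξξ + 4(u_t + 2u) - 4u.
The lower-order terms cancel, leaving the standard wave equation u_tt = u_ξξ.
Initial data for u: u(ξ,0) = w(ξ,0) = 2sin(2ξ) + 2sin(4ξ); u_t(ξ,0) = w_t(ξ,0) - 2w(ξ,0) = 0. The boundary conditions carry over: u(0,t) = u(π,t) = 0.
Solve for u:
  Using separation of variables u = X(ξ)T(t):
  Eigenfunctions: sin(nξ), n = 1, 2, 3, ...
  General solution: u(ξ, t) = Σ [A_n cos(n t) + B_n sin(n t)] sin(nξ)
  From u(ξ,0) = 2sin(2ξ) + 2sin(4ξ): A_2=2, A_4=2. From u_t(ξ,0) = 0: all B_n = 0.
Hence u(ξ,t) = 2sin(2ξ)cos(2t) + 2sin(4ξ)cos(4t).
Transform back: w(ξ,t) = exp(2t)u(ξ,t).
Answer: w(ξ, t) = 2exp(2t)sin(2ξ)cos(2t) + 2exp(2t)sin(4ξ)cos(4t)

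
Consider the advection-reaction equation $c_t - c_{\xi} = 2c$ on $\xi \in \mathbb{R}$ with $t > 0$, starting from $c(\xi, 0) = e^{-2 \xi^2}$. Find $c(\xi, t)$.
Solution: Substitute $c = e^{2t}u$.
Then $c_t = e^{2t}(u_t + 2u)$, $c_{\xi} = e^{2t}u_{\xi}$; substituting and dividing by $e^{2t}$, the lower-order terms cancel: $u_t - u_{\xi} = 0$ (standard advection equation).
Data for $u$: $u(\xi,0) = c(\xi,0) = e^{-2 \xi^2}$.
By characteristics ($d\xi/dt = -1$), $u(\xi,t) = f(\xi + t)$ with $f = u( \cdot , 0)$.
So $u(\xi,t) = e^{-2 (t + \xi)^2}$, and $c(\xi,t) = e^{2t}u(\xi,t)$.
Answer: $c(\xi, t) = e^{2 t} e^{-2 (\xi + t)^2}$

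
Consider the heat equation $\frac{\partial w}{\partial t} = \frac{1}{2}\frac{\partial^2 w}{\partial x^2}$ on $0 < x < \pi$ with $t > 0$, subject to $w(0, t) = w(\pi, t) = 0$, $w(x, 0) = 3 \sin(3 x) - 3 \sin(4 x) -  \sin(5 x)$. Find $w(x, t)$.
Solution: Using separation of variables $w = X(x)T(t)$:
Eigenfunctions: $\sin(nx)$, $n = 1, 2, 3, \ldots$
General solution: $w(x, t) = \sum c_n \sin(nx) e^{-n^2 t/2}$
Matching $w(x,0) = 3 \sin(3 x) - 3 \sin(4 x) - \sin(5 x)$ term by term: $c_3=3, c_4=-3, c_5=-1$.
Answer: $w(x, t) = -3 e^{-8 t} \sin(4 x) + 3 e^{-9 t/2} \sin(3 x) -  e^{-25 t/2} \sin(5 x)$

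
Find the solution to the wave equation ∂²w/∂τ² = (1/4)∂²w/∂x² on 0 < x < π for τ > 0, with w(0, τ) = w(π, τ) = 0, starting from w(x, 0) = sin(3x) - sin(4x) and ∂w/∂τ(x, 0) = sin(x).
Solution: Separating variables: w = Σ [A_n cos(ω_n τ) + B_n sin(ω_n τ)] sin(nx), ω_n = n/2. From ICs (B_n = velocity coefficient / ω_n): A_3=1, A_4=-1, B_1=2.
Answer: w(x, τ) = 2sin(x)sin(τ/2) + sin(3x)cos(3τ/2) - sin(4x)cos(2τ)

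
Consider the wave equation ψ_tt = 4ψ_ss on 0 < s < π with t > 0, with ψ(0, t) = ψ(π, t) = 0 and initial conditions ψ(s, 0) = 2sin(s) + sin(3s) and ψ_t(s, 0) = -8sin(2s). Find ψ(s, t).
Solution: Using separation of variables ψ = X(s)T(t):
Eigenfunctions: sin(ns), n = 1, 2, 3, ...
General solution: ψ(s, t) = Σ [A_n cos(2n t) + B_n sin(2n t)] sin(ns)
From ψ(s,0) = 2sin(s) + sin(3s): A_1=2, A_3=1. From ψ_t(s,0) = -8sin(2s), using ψ_t(s,0) = Σ ω_n B_n sin(ns) with ω_n = 2n: B_2 = (-8)/4 = -2.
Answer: ψ(s, t) = 2sin(s)cos(2t) - 2sin(2s)sin(4t) + sin(3s)cos(6t)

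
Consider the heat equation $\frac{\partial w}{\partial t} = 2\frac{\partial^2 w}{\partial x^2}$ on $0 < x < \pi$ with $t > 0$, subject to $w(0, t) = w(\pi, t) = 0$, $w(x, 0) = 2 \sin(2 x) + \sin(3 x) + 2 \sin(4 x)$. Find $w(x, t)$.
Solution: Separating variables: $w = \sum c_n e^{-2n^2t} \sin(nx)$. From $w(x,0) = 2 \sin(2 x) + \sin(3 x) + 2 \sin(4 x)$: $c_2=2, c_3=1, c_4=2$.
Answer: $w(x, t) = 2 e^{-8 t} \sin(2 x) + e^{-18 t} \sin(3 x) + 2 e^{-32 t} \sin(4 x)$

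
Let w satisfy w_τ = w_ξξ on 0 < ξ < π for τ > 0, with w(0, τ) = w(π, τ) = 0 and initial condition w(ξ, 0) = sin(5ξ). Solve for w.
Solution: Separating variables: w = Σ c_n exp(-n²τ) sin(nξ). From w(ξ,0) = sin(5ξ): c_5=1.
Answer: w(ξ, τ) = exp(-25τ)sin(5ξ)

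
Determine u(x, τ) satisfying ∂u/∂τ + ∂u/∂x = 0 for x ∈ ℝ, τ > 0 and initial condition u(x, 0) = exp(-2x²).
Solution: By characteristics (dx/dτ = 1), u(x,τ) = f(x - τ) with f = u(·, 0).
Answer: u(x, τ) = exp(-2(x - τ)²)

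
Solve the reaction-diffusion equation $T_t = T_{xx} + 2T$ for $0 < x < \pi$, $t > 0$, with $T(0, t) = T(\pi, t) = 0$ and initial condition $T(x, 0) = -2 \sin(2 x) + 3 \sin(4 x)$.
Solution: Substitute $T = e^{2t}u$, i.e. $u = e^{-2t}T$.
By the product rule, $T_t = e^{2t}(u_t + 2u)$, $T_{xx} = e^{2t}u_{xx}$.
Substituting into the PDE and dividing by $e^{2t}$: $u_t + 2u = u_{xx} + 2u$.
The lower-order terms cancel, leaving the standard heat equation $u_t = u_{xx}$.
Initial data for $u$: $u(x,0) = T(x,0) = -2 \sin(2 x) + 3 \sin(4 x)$. The boundary conditions carry over: $u(0,t) = u(\pi,t) = 0$.
Solve for $u$:
  Using separation of variables $u = X(x)G(t)$:
  Eigenfunctions: $\sin(nx)$, $n = 1, 2, 3, \ldots$
  General solution: $u(x, t) = \sum c_n \sin(nx) e^{-n^2 t}$
  Matching $u(x,0) = -2 \sin(2 x) + 3 \sin(4 x)$ term by term: $c_2=-2, c_4=3$.
Hence $u(x,t) = -2 e^{-4 t} \sin(2 x) + 3 e^{-16 t} \sin(4 x)$.
Transform back: $T(x,t) = e^{2t}u(x,t)$.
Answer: $T(x, t) = -2 e^{-2 t} \sin(2 x) + 3 e^{-14 t} \sin(4 x)$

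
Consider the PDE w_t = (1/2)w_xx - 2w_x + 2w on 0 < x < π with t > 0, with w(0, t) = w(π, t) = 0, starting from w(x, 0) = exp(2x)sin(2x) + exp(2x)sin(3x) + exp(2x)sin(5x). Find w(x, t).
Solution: Substitute w = exp(2x)u.
Then w_x = exp(2x)(u_x + 2u), w_xx = exp(2x)(u_xx + 4u_x + 4u), w_t = exp(2x)u_t; substituting and dividing by exp(2x), the lower-order terms cancel: u_t = (1/2)u_xx (standard heat equation).
Data for u: u(x,0) = exp(-2x)w(x,0) = sin(2x) + sin(3x) + sin(5x). The boundary conditions carry over: u(0,t) = u(π,t) = 0.
Separating variables: u = Σ c_n exp(-n²t/2) sin(nx). From u(x,0) = sin(2x) + sin(3x) + sin(5x): c_2=1, c_3=1, c_5=1.
So u(x,t) = exp(-2t)sin(2x) + exp(-9t/2)sin(3x) + exp(-25t/2)sin(5x), and w(x,t) = exp(2x)u(x,t).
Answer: w(x, t) = exp(-2t)exp(2x)sin(2x) + exp(-9t/2)exp(2x)sin(3x) + exp(-25t/2)exp(2x)sin(5x)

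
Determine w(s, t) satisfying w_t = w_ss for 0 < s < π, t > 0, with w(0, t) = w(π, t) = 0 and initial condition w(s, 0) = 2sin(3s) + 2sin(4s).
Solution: Using separation of variables w = X(s)T(t):
Eigenfunctions: sin(ns), n = 1, 2, 3, ...
General solution: w(s, t) = Σ c_n sin(ns) exp(-n² t)
Matching w(s,0) = 2sin(3s) + 2sin(4s) term by term: c_3=2, c_4=2.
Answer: w(s, t) = 2exp(-9t)sin(3s) + 2exp(-16t)sin(4s)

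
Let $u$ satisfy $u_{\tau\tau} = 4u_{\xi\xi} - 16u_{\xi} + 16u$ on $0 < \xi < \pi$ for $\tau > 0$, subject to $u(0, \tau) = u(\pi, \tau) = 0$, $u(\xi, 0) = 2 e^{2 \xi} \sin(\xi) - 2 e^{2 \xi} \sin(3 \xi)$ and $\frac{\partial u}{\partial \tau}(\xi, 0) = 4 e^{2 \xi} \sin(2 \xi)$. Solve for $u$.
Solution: Substitute $u = e^{2\xi}w$, i.e. $w = e^{-2\xi}u$.
By the product rule, $u_{\xi} = e^{2\xi}(w_{\xi} + 2w)$, $u_{\xi\xi} = e^{2\xi}(w_{\xi\xi} + 4w_{\xi} + 4w)$, $u_{\tau\tau} = e^{2\xi}w_{\tau\tau}$.
Substituting into the PDE and dividing by $e^{2\xi}$: $w_{\tau\tau} = 4(w_{\xi\xi} + 4w_{\xi} + 4w) - 16(w_{\xi} + 2w) + 16w$.
The lower-order terms cancel, leaving the standard wave equation $w_{\tau\tau} = 4w_{\xi\xi}$.
Initial data for $w$: $w(\xi,0) = e^{-2\xi}u(\xi,0) = 2 \sin(\xi) - 2 \sin(3 \xi)$; $w_{\tau}(\xi,0) = e^{-2\xi}u_{\tau}(\xi,0) = 4 \sin(2 \xi)$. The boundary conditions carry over: $w(0,\tau) = w(\pi,\tau) = 0$.
Solve for $w$:
  Using separation of variables $w = X(\xi)T(\tau)$:
  Eigenfunctions: $\sin(n\xi)$, $n = 1, 2, 3, \ldots$
  General solution: $w(\xi, \tau) = \sum [A_n \cos(2n \tau) + B_n \sin(2n \tau)] \sin(n\xi)$
  From $w(\xi,0) = 2 \sin(\xi) - 2 \sin(3 \xi)$: $A_1=2, A_3=-2$. From $w_{\tau}(\xi,0) = 4 \sin(2 \xi)$, using $w_{\tau}(\xi,0) = \sum \omega_n B_n \sin(n\xi)$ with $\omega_n = 2n$: $B_2 = 4/4 = 1$.
Hence $w(\xi,\tau) = 2 \sin(\xi) \cos(2 \tau) + \sin(2 \xi) \sin(4 \tau) - 2 \sin(3 \xi) \cos(6 \tau)$.
Transform back: $u(\xi,\tau) = e^{2\xi}w(\xi,\tau)$.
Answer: $u(\xi, \tau) = e^{2 \xi} \sin(4 \tau) \sin(2 \xi) + 2 e^{2 \xi} \sin(\xi) \cos(2 \tau) - 2 e^{2 \xi} \sin(3 \xi) \cos(6 \tau)$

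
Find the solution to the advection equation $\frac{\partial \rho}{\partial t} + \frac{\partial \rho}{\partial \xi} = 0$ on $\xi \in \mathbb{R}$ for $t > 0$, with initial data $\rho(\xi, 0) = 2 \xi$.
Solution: By characteristics ($d\xi/dt = 1$), $\rho(\xi,t) = f(\xi - t)$ with $f = \rho( \cdot , 0)$.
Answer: $\rho(\xi, t) = 2 \xi - 2 t$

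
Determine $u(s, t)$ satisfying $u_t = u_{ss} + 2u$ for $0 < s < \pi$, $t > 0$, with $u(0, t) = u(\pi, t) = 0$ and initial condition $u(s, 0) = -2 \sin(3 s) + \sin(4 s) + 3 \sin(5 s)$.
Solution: Substitute $u = e^{2t}w$, i.e. $w = e^{-2t}u$.
By the product rule, $u_t = e^{2t}(w_t + 2w)$, $u_{ss} = e^{2t}w_{ss}$.
Substituting into the PDE and dividing by $e^{2t}$: $w_t + 2w = w_{ss} + 2w$.
The lower-order terms cancel, leaving the standard heat equation $w_t = w_{ss}$.
Initial data for $w$: $w(s,0) = u(s,0) = -2 \sin(3 s) + \sin(4 s) + 3 \sin(5 s)$. The boundary conditions carry over: $w(0,t) = w(\pi,t) = 0$.
Solve for $w$:
  Using separation of variables $w = X(s)T(t)$:
  Eigenfunctions: $\sin(ns)$, $n = 1, 2, 3, \ldots$
  General solution: $w(s, t) = \sum c_n \sin(ns) e^{-n^2 t}$
  Matching $w(s,0) = -2 \sin(3 s) + \sin(4 s) + 3 \sin(5 s)$ term by term: $c_3=-2, c_4=1, c_5=3$.
Hence $w(s,t) = -2 e^{-9 t} \sin(3 s) + e^{-16 t} \sin(4 s) + 3 e^{-25 t} \sin(5 s)$.
Transform back: $u(s,t) = e^{2t}w(s,t)$.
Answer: $u(s, t) = -2 e^{-7 t} \sin(3 s) + e^{-14 t} \sin(4 s) + 3 e^{-23 t} \sin(5 s)$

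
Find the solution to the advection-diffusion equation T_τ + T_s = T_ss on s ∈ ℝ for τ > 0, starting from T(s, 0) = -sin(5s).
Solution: Moving frame: η = s - τ, σ = τ, T = u(η,σ), so T_τ = u_σ - u_η and T_ss = u_ηη.
Hence T_τ + T_s = u_σ and the PDE becomes the heat equation u_σ = u_ηη on η ∈ ℝ.
Initial data: u(η,0) = T(η,0) = -sin(5η). Each mode sin(nη) decays as exp(-n²σ) on ℝ, so u(η,σ) = Σ c_n exp(-n²σ) sin(nη) with c_5=-1: u(η,σ) = -exp(-25σ)sin(5η).
Substituting back: T(s,τ) = u(s - τ, τ).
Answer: T(s, τ) = -exp(-25τ)sin(5s - 5τ)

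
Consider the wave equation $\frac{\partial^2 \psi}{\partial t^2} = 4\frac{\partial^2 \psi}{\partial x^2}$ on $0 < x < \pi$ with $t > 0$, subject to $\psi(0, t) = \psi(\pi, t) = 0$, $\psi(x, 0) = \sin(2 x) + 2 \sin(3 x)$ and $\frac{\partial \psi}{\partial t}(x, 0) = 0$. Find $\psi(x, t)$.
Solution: Separating variables: $\psi = \sum [A_n \cos(\omega_n t) + B_n \sin(\omega_n t)] \sin(nx)$, $\omega_n = 2n$. From ICs: $A_2=1, A_3=2$.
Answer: $\psi(x, t) = \sin(2 x) \cos(4 t) + 2 \sin(3 x) \cos(6 t)$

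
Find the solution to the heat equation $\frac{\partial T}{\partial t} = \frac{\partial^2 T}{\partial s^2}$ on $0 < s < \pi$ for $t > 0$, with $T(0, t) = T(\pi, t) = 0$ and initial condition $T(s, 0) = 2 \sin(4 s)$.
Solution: Separating variables: $T = \sum c_n e^{-n^2t} \sin(ns)$. From $T(s,0) = 2 \sin(4 s)$: $c_4=2$.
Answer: $T(s, t) = 2 e^{-16 t} \sin(4 s)$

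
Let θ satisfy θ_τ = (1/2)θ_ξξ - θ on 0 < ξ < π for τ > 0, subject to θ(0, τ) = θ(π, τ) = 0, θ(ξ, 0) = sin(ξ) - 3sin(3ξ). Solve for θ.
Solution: Substitute θ = exp(-τ)u.
Then θ_τ = exp(-τ)(u_τ - u), θ_ξξ = exp(-τ)u_ξξ; substituting and dividing by exp(-τ), the lower-order terms cancel: u_τ = (1/2)u_ξξ (standard heat equation).
Data for u: u(ξ,0) = θ(ξ,0) = sin(ξ) - 3sin(3ξ). The boundary conditions carry over: u(0,τ) = u(π,τ) = 0.
Separating variables: u = Σ c_n exp(-n²τ/2) sin(nξ). From u(ξ,0) = sin(ξ) - 3sin(3ξ): c_1=1, c_3=-3.
So u(ξ,τ) = exp(-τ/2)sin(ξ) - 3exp(-9τ/2)sin(3ξ), and θ(ξ,τ) = exp(-τ)u(ξ,τ).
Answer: θ(ξ, τ) = exp(-3τ/2)sin(ξ) - 3exp(-11τ/2)sin(3ξ)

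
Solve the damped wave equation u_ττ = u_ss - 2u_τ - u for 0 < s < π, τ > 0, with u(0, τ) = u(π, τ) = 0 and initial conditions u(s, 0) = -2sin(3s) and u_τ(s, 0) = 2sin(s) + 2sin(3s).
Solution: Substitute u = exp(-τ)w.
Then u_τ = exp(-τ)(w_τ - w), u_ττ = exp(-τ)(w_ττ - 2w_τ + w), u_ss = exp(-τ)w_ss; substituting and dividing by exp(-τ), the lower-order terms cancel: w_ττ = w_ss (standard wave equation).
Data for w: w(s,0) = u(s,0) = -2sin(3s); w_τ(s,0) = u_τ(s,0) + u(s,0) = 2sin(s). The boundary conditions carry over: w(0,τ) = w(π,τ) = 0.
Separating variables: w = Σ [A_n cos(ω_n τ) + B_n sin(ω_n τ)] sin(ns), ω_n = n. From ICs (B_n = velocity coefficient / ω_n): A_3=-2, B_1=2.
So w(s,τ) = 2sin(s)sin(τ) - 2sin(3s)cos(3τ), and u(s,τ) = exp(-τ)w(s,τ).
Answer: u(s, τ) = 2exp(-τ)sin(s)sin(τ) - 2exp(-τ)sin(3s)cos(3τ)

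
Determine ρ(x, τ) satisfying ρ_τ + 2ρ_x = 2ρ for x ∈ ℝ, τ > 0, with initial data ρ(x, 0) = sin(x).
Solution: Substitute ρ = exp(2τ)u.
Then ρ_τ = exp(2τ)(u_τ + 2u), ρ_x = exp(2τ)u_x; substituting and dividing by exp(2τ), the lower-order terms cancel: u_τ + 2u_x = 0 (standard advection equation).
Data for u: u(x,0) = ρ(x,0) = sin(x).
By characteristics (dx/dτ = 2), u(x,τ) = f(x - 2τ) with f = u(·, 0).
So u(x,τ) = sin(x - 2τ), and ρ(x,τ) = exp(2τ)u(x,τ).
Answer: ρ(x, τ) = exp(2τ)sin(x - 2τ)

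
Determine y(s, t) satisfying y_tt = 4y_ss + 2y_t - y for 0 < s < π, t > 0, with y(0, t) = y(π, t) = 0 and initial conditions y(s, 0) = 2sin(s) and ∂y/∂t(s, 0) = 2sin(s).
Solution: Substitute y = exp(t)u, i.e. u = exp(-t)y.
By the product rule, y_t = exp(t)(u_t + u), y_tt = exp(t)(u_tt + 2u_t + u), y_ss = exp(t)u_ss.
Substituting into the PDE and dividing by exp(t): u_tt + 2u_t + u = 4u_ss + 2(u_t + u) - u.
The lower-order terms cancel, leaving the standard wave equation u_tt = 4u_ss.
Initial data for u: u(s,0) = y(s,0) = 2sin(s); u_t(s,0) = y_t(s,0) - y(s,0) = 0. The boundary conditions carry over: u(0,t) = u(π,t) = 0.
Solve for u:
  Using separation of variables u = X(s)T(t):
  Eigenfunctions: sin(ns), n = 1, 2, 3, ...
  General solution: u(s, t) = Σ [A_n cos(2n t) + B_n sin(2n t)] sin(ns)
  From u(s,0) = 2sin(s): A_1=2. From u_t(s,0) = 0: all B_n = 0.
Hence u(s,t) = 2sin(s)cos(2t).
Transform back: y(s,t) = exp(t)u(s,t).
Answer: y(s, t) = 2exp(t)sin(s)cos(2t)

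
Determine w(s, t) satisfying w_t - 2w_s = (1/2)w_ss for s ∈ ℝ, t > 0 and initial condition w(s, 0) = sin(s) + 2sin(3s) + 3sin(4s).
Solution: Moving frame: η = s + 2t, σ = t, w = u(η,σ), so w_t = u_σ + 2u_η and w_ss = u_ηη.
Hence w_t - 2w_s = u_σ and the PDE becomes the heat equation u_σ = (1/2)u_ηη on η ∈ ℝ.
Initial data: u(η,0) = w(η,0) = sin(η) + 2sin(3η) + 3sin(4η). Each mode sin(nη) decays as exp(-n²σ/2) on ℝ, so u(η,σ) = Σ c_n exp(-n²σ/2) sin(nη) with c_1=1, c_3=2, c_4=3: u(η,σ) = 3exp(-8σ)sin(4η) + exp(-σ/2)sin(η) + 2exp(-9σ/2)sin(3η).
Substituting back: w(s,t) = u(s + 2t, t).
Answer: w(s, t) = 3exp(-8t)sin(4s + 8t) + exp(-t/2)sin(s + 2t) + 2exp(-9t/2)sin(3s + 6t)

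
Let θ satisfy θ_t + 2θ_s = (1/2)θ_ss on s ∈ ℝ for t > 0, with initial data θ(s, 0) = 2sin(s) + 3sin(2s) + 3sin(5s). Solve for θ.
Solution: Change to a moving frame: let η = s - 2t, σ = t and write θ(s,t) = u(η,σ).
By the chain rule θ_t = u_σ - 2u_η, θ_s = u_η, θ_ss = u_ηη.
Then θ_t + 2θ_s = u_σ: the advection term cancels and the PDE becomes the heat equation u_σ = (1/2)u_ηη on η ∈ ℝ.
Initial data: u(η,0) = θ(η,0) = 2sin(η) + 3sin(2η) + 3sin(5η).
On η ∈ ℝ each mode satisfies (sin(nη))″ = -n² sin(nη), so exp(-n²σ/2) sin(nη) solves the heat equation; by superposition u(η,σ) = Σ c_n exp(-n²σ/2) sin(nη).
Reading off the coefficients: c_1=2, c_2=3, c_5=3, so u(η,σ) = 3exp(-2σ)sin(2η) + 2exp(-σ/2)sin(η) + 3exp(-25σ/2)sin(5η).
Substituting back η = s - 2t, σ = t: θ(s,t) = u(s - 2t, t).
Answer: θ(s, t) = 3exp(-2t)sin(2s - 4t) + 2exp(-t/2)sin(s - 2t) + 3exp(-25t/2)sin(5s - 10t)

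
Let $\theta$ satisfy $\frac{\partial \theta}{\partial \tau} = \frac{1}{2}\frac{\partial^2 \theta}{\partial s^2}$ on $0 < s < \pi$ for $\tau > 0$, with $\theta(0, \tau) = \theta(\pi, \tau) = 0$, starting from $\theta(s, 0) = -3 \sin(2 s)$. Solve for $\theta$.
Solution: Separating variables: $\theta = \sum c_n e^{-n^2\tau/2} \sin(ns)$. From $\theta(s,0) = -3 \sin(2 s)$: $c_2=-3$.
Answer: $\theta(s, \tau) = -3 e^{-2 \tau} \sin(2 s)$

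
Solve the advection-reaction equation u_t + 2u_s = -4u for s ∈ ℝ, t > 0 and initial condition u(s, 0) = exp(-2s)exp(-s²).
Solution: Substitute u = exp(-2s)w.
Then u_s = exp(-2s)(w_s - 2w), u_t = exp(-2s)w_t; substituting and dividing by exp(-2s), the lower-order terms cancel: w_t + 2w_s = 0 (standard advection equation).
Data for w: w(s,0) = exp(2s)u(s,0) = exp(-s²).
By characteristics (ds/dt = 2), w(s,t) = f(s - 2t) with f = w(·, 0).
So w(s,t) = exp(-(s - 2t)²), and u(s,t) = exp(-2s)w(s,t).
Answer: u(s, t) = exp(-2s)exp(-(s - 2t)²)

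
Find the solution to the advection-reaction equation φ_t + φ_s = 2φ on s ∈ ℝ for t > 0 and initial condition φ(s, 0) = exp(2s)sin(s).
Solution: Substitute φ = exp(2s)u, i.e. u = exp(-2s)φ.
By the product rule, φ_s = exp(2s)(u_s + 2u), φ_t = exp(2s)u_t.
Substituting into the PDE and dividing by exp(2s): u_t + (u_s + 2u) = 2u.
The lower-order terms cancel, leaving the standard advection equation u_t + u_s = 0.
Initial data for u: u(s,0) = exp(-2s)φ(s,0) = sin(s).
Solve for u:
  By method of characteristics (waves move right with speed 1):
  Along characteristics s - t = const, u is constant, so u(s,t) = f(s - t) with f = u(·, 0).
Hence u(s,t) = sin(s - t).
Transform back: φ(s,t) = exp(2s)u(s,t).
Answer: φ(s, t) = exp(2s)sin(s - t)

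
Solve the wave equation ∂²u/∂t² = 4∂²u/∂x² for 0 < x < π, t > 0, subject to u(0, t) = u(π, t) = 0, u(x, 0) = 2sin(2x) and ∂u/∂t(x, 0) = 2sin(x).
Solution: Using separation of variables u = X(x)T(t):
Eigenfunctions: sin(nx), n = 1, 2, 3, ...
General solution: u(x, t) = Σ [A_n cos(2n t) + B_n sin(2n t)] sin(nx)
From u(x,0) = 2sin(2x): A_2=2. From u_t(x,0) = 2sin(x), using u_t(x,0) = Σ ω_n B_n sin(nx) with ω_n = 2n: B_1 = 2/2 = 1.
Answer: u(x, t) = sin(2t)sin(x) + 2sin(2x)cos(4t)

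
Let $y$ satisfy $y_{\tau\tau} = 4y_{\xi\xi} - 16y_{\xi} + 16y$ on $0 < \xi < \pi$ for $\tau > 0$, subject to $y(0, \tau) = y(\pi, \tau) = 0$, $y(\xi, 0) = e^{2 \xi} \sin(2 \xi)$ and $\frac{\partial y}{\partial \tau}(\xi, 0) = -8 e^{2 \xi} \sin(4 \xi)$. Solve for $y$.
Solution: Substitute $y = e^{2\xi}u$, i.e. $u = e^{-2\xi}y$.
By the product rule, $y_{\xi} = e^{2\xi}(u_{\xi} + 2u)$, $y_{\xi\xi} = e^{2\xi}(u_{\xi\xi} + 4u_{\xi} + 4u)$, $y_{\tau\tau} = e^{2\xi}u_{\tau\tau}$.
Substituting into the PDE and dividing by $e^{2\xi}$: $u_{\tau\tau} = 4(u_{\xi\xi} + 4u_{\xi} + 4u) - 16(u_{\xi} + 2u) + 16u$.
The lower-order terms cancel, leaving the standard wave equation $u_{\tau\tau} = 4u_{\xi\xi}$.
Initial data for $u$: $u(\xi,0) = e^{-2\xi}y(\xi,0) = \sin(2 \xi)$; $u_{\tau}(\xi,0) = e^{-2\xi}y_{\tau}(\xi,0) = -8 \sin(4 \xi)$. The boundary conditions carry over: $u(0,\tau) = u(\pi,\tau) = 0$.
Solve for $u$:
  Using separation of variables $u = X(\xi)T(\tau)$:
  Eigenfunctions: $\sin(n\xi)$, $n = 1, 2, 3, \ldots$
  General solution: $u(\xi, \tau) = \sum [A_n \cos(2n \tau) + B_n \sin(2n \tau)] \sin(n\xi)$
  From $u(\xi,0) = \sin(2 \xi)$: $A_2=1$. From $u_{\tau}(\xi,0) = -8 \sin(4 \xi)$, using $u_{\tau}(\xi,0) = \sum \omega_n B_n \sin(n\xi)$ with $\omega_n = 2n$: $B_4 = (-8)/8 = -1$.
Hence $u(\xi,\tau) = \sin(2 \xi) \cos(4 \tau) - \sin(4 \xi) \sin(8 \tau)$.
Transform back: $y(\xi,\tau) = e^{2\xi}u(\xi,\tau)$.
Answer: $y(\xi, \tau) = - e^{2 \xi} \sin(8 \tau) \sin(4 \xi) + e^{2 \xi} \sin(2 \xi) \cos(4 \tau)$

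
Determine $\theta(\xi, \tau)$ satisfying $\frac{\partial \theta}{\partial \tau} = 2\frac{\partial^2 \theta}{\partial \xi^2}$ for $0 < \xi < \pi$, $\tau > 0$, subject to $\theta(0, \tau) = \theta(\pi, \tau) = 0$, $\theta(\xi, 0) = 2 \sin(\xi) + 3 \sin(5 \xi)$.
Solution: Using separation of variables $\theta = X(\xi)G(\tau)$:
Eigenfunctions: $\sin(n\xi)$, $n = 1, 2, 3, \ldots$
General solution: $\theta(\xi, \tau) = \sum c_n \sin(n\xi) e^{-2n^2 \tau}$
Matching $\theta(\xi,0) = 2 \sin(\xi) + 3 \sin(5 \xi)$ term by term: $c_1=2, c_5=3$.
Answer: $\theta(\xi, \tau) = 2 e^{-2 \tau} \sin(\xi) + 3 e^{-50 \tau} \sin(5 \xi)$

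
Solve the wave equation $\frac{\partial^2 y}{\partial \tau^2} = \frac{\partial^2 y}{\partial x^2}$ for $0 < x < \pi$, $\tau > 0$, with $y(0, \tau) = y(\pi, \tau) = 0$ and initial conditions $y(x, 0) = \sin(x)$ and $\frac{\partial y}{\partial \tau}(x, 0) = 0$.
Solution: Using separation of variables $y = X(x)T(\tau)$:
Eigenfunctions: $\sin(nx)$, $n = 1, 2, 3, \ldots$
General solution: $y(x, \tau) = \sum [A_n \cos(n \tau) + B_n \sin(n \tau)] \sin(nx)$
From $y(x,0) = \sin(x)$: $A_1=1$. From $y_{\tau}(x,0) = 0$: all $B_n = 0$.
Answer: $y(x, \tau) = \sin(x) \cos(\tau)$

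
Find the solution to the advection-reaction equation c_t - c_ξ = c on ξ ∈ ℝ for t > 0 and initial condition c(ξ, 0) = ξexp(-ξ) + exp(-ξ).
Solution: Substitute c = exp(-ξ)u.
Then c_ξ = exp(-ξ)(u_ξ - u), c_t = exp(-ξ)u_t; substituting and dividing by exp(-ξ), the lower-order terms cancel: u_t - u_ξ = 0 (standard advection equation).
Data for u: u(ξ,0) = exp(ξ)c(ξ,0) = ξ + 1.
By characteristics (dξ/dt = -1), u(ξ,t) = f(ξ + t) with f = u(·, 0).
So u(ξ,t) = t + ξ + 1, and c(ξ,t) = exp(-ξ)u(ξ,t).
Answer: c(ξ, t) = texp(-ξ) + ξexp(-ξ) + exp(-ξ)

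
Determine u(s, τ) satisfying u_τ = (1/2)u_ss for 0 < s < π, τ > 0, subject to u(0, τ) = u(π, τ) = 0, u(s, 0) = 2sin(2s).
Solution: Separating variables: u = Σ c_n exp(-n²τ/2) sin(ns). From u(s,0) = 2sin(2s): c_2=2.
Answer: u(s, τ) = 2exp(-2τ)sin(2s)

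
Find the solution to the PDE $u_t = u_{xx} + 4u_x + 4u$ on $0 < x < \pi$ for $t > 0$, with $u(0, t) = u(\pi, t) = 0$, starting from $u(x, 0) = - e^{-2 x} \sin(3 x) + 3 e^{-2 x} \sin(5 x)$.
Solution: Substitute $u = e^{-2x}w$, i.e. $w = e^{2x}u$.
By the product rule, $u_x = e^{-2x}(w_x - 2w)$, $u_{xx} = e^{-2x}(w_{xx} - 4w_x + 4w)$, $u_t = e^{-2x}w_t$.
Substituting into the PDE and dividing by $e^{-2x}$: $w_t = (w_{xx} - 4w_x + 4w) + 4(w_x - 2w) + 4w$.
The lower-order terms cancel, leaving the standard heat equation $w_t = w_{xx}$.
Initial data for $w$: $w(x,0) = e^{2x}u(x,0) = - \sin(3 x) + 3 \sin(5 x)$. The boundary conditions carry over: $w(0,t) = w(\pi,t) = 0$.
Solve for $w$:
  Using separation of variables $w = X(x)T(t)$:
  Eigenfunctions: $\sin(nx)$, $n = 1, 2, 3, \ldots$
  General solution: $w(x, t) = \sum c_n \sin(nx) e^{-n^2 t}$
  Matching $w(x,0) = - \sin(3 x) + 3 \sin(5 x)$ term by term: $c_3=-1, c_5=3$.
Hence $w(x,t) = - e^{-9 t} \sin(3 x) + 3 e^{-25 t} \sin(5 x)$.
Transform back: $u(x,t) = e^{-2x}w(x,t)$.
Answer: $u(x, t) = - e^{-9 t} e^{-2 x} \sin(3 x) + 3 e^{-25 t} e^{-2 x} \sin(5 x)$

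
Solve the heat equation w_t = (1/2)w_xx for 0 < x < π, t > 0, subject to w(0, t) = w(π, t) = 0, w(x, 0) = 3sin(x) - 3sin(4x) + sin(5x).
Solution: Using separation of variables w = X(x)T(t):
Eigenfunctions: sin(nx), n = 1, 2, 3, ...
General solution: w(x, t) = Σ c_n sin(nx) exp(-n² t/2)
Matching w(x,0) = 3sin(x) - 3sin(4x) + sin(5x) term by term: c_1=3, c_4=-3, c_5=1.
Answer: w(x, t) = -3exp(-8t)sin(4x) + 3exp(-t/2)sin(x) + exp(-25t/2)sin(5x)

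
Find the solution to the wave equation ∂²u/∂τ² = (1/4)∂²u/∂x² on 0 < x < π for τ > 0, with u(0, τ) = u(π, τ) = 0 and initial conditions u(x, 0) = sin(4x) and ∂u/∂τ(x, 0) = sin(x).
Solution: Separating variables: u = Σ [A_n cos(ω_n τ) + B_n sin(ω_n τ)] sin(nx), ω_n = n/2. From ICs (B_n = velocity coefficient / ω_n): A_4=1, B_1=2.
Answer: u(x, τ) = 2sin(x)sin(τ/2) + sin(4x)cos(2τ)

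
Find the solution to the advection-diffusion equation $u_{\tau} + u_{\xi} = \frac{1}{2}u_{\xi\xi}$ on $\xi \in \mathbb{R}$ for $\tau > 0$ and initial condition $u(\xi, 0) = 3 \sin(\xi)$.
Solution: Change to a moving frame: let $\eta = \xi - \tau$, $\sigma = \tau$ and write $u(\xi,\tau) = w(\eta,\sigma)$.
By the chain rule $u_{\tau} = w_{\sigma} - w_{\eta}$, $u_{\xi} = w_{\eta}$, $u_{\xi\xi} = w_{\eta\eta}$.
Then $u_{\tau} + u_{\xi} = w_{\sigma}$: the advection term cancels and the PDE becomes the heat equation $w_{\sigma} = \frac{1}{2}w_{\eta\eta}$ on $\eta \in \mathbb{R}$.
Initial data: $w(\eta,0) = u(\eta,0) = 3 \sin(\eta)$.
On $\eta \in \mathbb{R}$ each mode satisfies $(\sin(n\eta))'' = -n^2 \sin(n\eta)$, so $e^{-n^2\sigma/2} \sin(n\eta)$ solves the heat equation; by superposition $w(\eta,\sigma) = \sum c_n e^{-n^2\sigma/2} \sin(n\eta)$.
Reading off the coefficients: $c_1=3$, so $w(\eta,\sigma) = 3 e^{-\sigma/2} \sin(\eta)$.
Substituting back $\eta = \xi - \tau$, $\sigma = \tau$: $u(\xi,\tau) = w(\xi - \tau, \tau)$.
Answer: $u(\xi, \tau) = -3 e^{-\tau/2} \sin(\tau - \xi)$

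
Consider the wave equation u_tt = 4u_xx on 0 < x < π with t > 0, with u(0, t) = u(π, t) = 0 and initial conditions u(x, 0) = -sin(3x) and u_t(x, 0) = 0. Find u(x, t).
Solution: Using separation of variables u = X(x)T(t):
Eigenfunctions: sin(nx), n = 1, 2, 3, ...
General solution: u(x, t) = Σ [A_n cos(2n t) + B_n sin(2n t)] sin(nx)
From u(x,0) = -sin(3x): A_3=-1. From u_t(x,0) = 0: all B_n = 0.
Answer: u(x, t) = -sin(3x)cos(6t)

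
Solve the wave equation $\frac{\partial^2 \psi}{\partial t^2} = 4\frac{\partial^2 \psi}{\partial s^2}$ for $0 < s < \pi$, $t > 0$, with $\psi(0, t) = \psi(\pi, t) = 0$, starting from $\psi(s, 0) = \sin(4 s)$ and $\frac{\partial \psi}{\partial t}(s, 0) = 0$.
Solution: Separating variables: $\psi = \sum [A_n \cos(\omega_n t) + B_n \sin(\omega_n t)] \sin(ns)$, $\omega_n = 2n$. From ICs: $A_4=1$.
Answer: $\psi(s, t) = \sin(4 s) \cos(8 t)$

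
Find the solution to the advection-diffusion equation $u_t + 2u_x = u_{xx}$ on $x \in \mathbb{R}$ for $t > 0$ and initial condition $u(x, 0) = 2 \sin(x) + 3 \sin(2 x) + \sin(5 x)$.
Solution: Change to a moving frame: let $\eta = x - 2t$, $\sigma = t$ and write $u(x,t) = w(\eta,\sigma)$.
By the chain rule $u_t = w_{\sigma} - 2w_{\eta}$, $u_x = w_{\eta}$, $u_{xx} = w_{\eta\eta}$.
Then $u_t + 2u_x = w_{\sigma}$: the advection term cancels and the PDE becomes the heat equation $w_{\sigma} = w_{\eta\eta}$ on $\eta \in \mathbb{R}$.
Initial data: $w(\eta,0) = u(\eta,0) = 2 \sin(\eta) + 3 \sin(2 \eta) + \sin(5 \eta)$.
On $\eta \in \mathbb{R}$ each mode satisfies $(\sin(n\eta))'' = -n^2 \sin(n\eta)$, so $e^{-n^2\sigma} \sin(n\eta)$ solves the heat equation; by superposition $w(\eta,\sigma) = \sum c_n e^{-n^2\sigma} \sin(n\eta)$.
Reading off the coefficients: $c_1=2, c_2=3, c_5=1$, so $w(\eta,\sigma) = 2 e^{-\sigma} \sin(\eta) + 3 e^{-4 \sigma} \sin(2 \eta) + e^{-25 \sigma} \sin(5 \eta)$.
Substituting back $\eta = x - 2t$, $\sigma = t$: $u(x,t) = w(x - 2t, t)$.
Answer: $u(x, t) = -2 e^{-t} \sin(2 t - x) - 3 e^{-4 t} \sin(4 t - 2 x) -  e^{-25 t} \sin(10 t - 5 x)$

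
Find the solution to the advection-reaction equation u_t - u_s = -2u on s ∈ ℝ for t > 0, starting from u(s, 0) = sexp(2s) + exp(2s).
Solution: Substitute u = exp(2s)w.
Then u_s = exp(2s)(w_s + 2w), u_t = exp(2s)w_t; substituting and dividing by exp(2s), the lower-order terms cancel: w_t - w_s = 0 (standard advection equation).
Data for w: w(s,0) = exp(-2s)u(s,0) = s + 1.
By characteristics (ds/dt = -1), w(s,t) = f(s + t) with f = w(·, 0).
So w(s,t) = s + t + 1, and u(s,t) = exp(2s)w(s,t).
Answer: u(s, t) = sexp(2s) + texp(2s) + exp(2s)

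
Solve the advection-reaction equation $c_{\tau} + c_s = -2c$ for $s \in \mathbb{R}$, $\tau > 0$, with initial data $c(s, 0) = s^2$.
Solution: Substitute $c = e^{-2\tau}u$.
Then $c_{\tau} = e^{-2\tau}(u_{\tau} - 2u)$, $c_s = e^{-2\tau}u_s$; substituting and dividing by $e^{-2\tau}$, the lower-order terms cancel: $u_{\tau} + u_s = 0$ (standard advection equation).
Data for $u$: $u(s,0) = c(s,0) = s^2$.
By characteristics ($ds/d\tau = 1$), $u(s,\tau) = f(s - \tau)$ with $f = u( \cdot , 0)$.
So $u(s,\tau) = s^2 - 2 s \tau + \tau^2$, and $c(s,\tau) = e^{-2\tau}u(s,\tau)$.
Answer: $c(s, \tau) = \tau^2 e^{-2 \tau} - 2 \tau s e^{-2 \tau} + s^2 e^{-2 \tau}$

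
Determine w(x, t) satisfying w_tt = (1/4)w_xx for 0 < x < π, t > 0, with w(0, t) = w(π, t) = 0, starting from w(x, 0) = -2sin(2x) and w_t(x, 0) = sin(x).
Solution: Using separation of variables w = X(x)T(t):
Eigenfunctions: sin(nx), n = 1, 2, 3, ...
General solution: w(x, t) = Σ [A_n cos(n t/2) + B_n sin(n t/2)] sin(nx)
From w(x,0) = -2sin(2x): A_2=-2. From w_t(x,0) = sin(x), using w_t(x,0) = Σ ω_n B_n sin(nx) with ω_n = n/2: B_1 = 1/(1/2) = 2.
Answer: w(x, t) = 2sin(t/2)sin(x) - 2sin(2x)cos(t)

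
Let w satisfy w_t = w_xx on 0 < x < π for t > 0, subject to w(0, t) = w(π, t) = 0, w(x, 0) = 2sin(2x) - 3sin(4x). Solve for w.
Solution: Using separation of variables w = X(x)T(t):
Eigenfunctions: sin(nx), n = 1, 2, 3, ...
General solution: w(x, t) = Σ c_n sin(nx) exp(-n² t)
Matching w(x,0) = 2sin(2x) - 3sin(4x) term by term: c_2=2, c_4=-3.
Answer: w(x, t) = 2exp(-4t)sin(2x) - 3exp(-16t)sin(4x)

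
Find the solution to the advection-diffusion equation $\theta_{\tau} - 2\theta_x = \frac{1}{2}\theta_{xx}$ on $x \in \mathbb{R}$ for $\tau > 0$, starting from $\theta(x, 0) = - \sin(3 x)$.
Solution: Moving frame: $\eta = x + 2\tau$, $\sigma = \tau$, $\theta = u(\eta,\sigma)$, so $\theta_{\tau} = u_{\sigma} + 2u_{\eta}$ and $\theta_{xx} = u_{\eta\eta}$.
Hence $\theta_{\tau} - 2\theta_x = u_{\sigma}$ and the PDE becomes the heat equation $u_{\sigma} = \frac{1}{2}u_{\eta\eta}$ on $\eta \in \mathbb{R}$.
Initial data: $u(\eta,0) = \theta(\eta,0) = - \sin(3 \eta)$. Each mode $\sin(n\eta)$ decays as $e^{-n^2\sigma/2}$ on $\mathbb{R}$, so $u(\eta,\sigma) = \sum c_n e^{-n^2\sigma/2} \sin(n\eta)$ with $c_3=-1$: $u(\eta,\sigma) = - e^{-9 \sigma/2} \sin(3 \eta)$.
Substituting back: $\theta(x,\tau) = u(x + 2\tau, \tau)$.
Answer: $\theta(x, \tau) = - e^{-9 \tau/2} \sin(6 \tau + 3 x)$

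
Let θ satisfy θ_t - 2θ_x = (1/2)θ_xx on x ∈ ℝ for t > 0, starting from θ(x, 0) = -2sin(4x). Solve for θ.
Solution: Moving frame: η = x + 2t, σ = t, θ = u(η,σ), so θ_t = u_σ + 2u_η and θ_xx = u_ηη.
Hence θ_t - 2θ_x = u_σ and the PDE becomes the heat equation u_σ = (1/2)u_ηη on η ∈ ℝ.
Initial data: u(η,0) = θ(η,0) = -2sin(4η). Each mode sin(nη) decays as exp(-n²σ/2) on ℝ, so u(η,σ) = Σ c_n exp(-n²σ/2) sin(nη) with c_4=-2: u(η,σ) = -2exp(-8σ)sin(4η).
Substituting back: θ(x,t) = u(x + 2t, t).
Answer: θ(x, t) = -2exp(-8t)sin(8t + 4x)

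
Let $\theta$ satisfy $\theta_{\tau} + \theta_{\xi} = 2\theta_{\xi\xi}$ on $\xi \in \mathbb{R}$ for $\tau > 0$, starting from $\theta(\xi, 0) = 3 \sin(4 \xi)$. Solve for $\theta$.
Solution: Moving frame: $\eta = \xi - \tau$, $\sigma = \tau$, $\theta = u(\eta,\sigma)$, so $\theta_{\tau} = u_{\sigma} - u_{\eta}$ and $\theta_{\xi\xi} = u_{\eta\eta}$.
Hence $\theta_{\tau} + \theta_{\xi} = u_{\sigma}$ and the PDE becomes the heat equation $u_{\sigma} = 2u_{\eta\eta}$ on $\eta \in \mathbb{R}$.
Initial data: $u(\eta,0) = \theta(\eta,0) = 3 \sin(4 \eta)$. Each mode $\sin(n\eta)$ decays as $e^{-2n^2\sigma}$ on $\mathbb{R}$, so $u(\eta,\sigma) = \sum c_n e^{-2n^2\sigma} \sin(n\eta)$ with $c_4=3$: $u(\eta,\sigma) = 3 e^{-32 \sigma} \sin(4 \eta)$.
Substituting back: $\theta(\xi,\tau) = u(\xi - \tau, \tau)$.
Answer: $\theta(\xi, \tau) = -3 e^{-32 \tau} \sin(4 \tau - 4 \xi)$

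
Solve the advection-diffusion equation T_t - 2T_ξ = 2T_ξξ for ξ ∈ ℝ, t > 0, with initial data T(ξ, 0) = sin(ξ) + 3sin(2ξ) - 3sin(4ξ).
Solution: Change to a moving frame: let η = ξ + 2t, σ = t and write T(ξ,t) = u(η,σ).
By the chain rule T_t = u_σ + 2u_η, T_ξ = u_η, T_ξξ = u_ηη.
Then T_t - 2T_ξ = u_σ: the advection term cancels and the PDE becomes the heat equation u_σ = 2u_ηη on η ∈ ℝ.
Initial data: u(η,0) = T(η,0) = sin(η) + 3sin(2η) - 3sin(4η).
On η ∈ ℝ each mode satisfies (sin(nη))″ = -n² sin(nη), so exp(-2n²σ) sin(nη) solves the heat equation; by superposition u(η,σ) = Σ c_n exp(-2n²σ) sin(nη).
Reading off the coefficients: c_1=1, c_2=3, c_4=-3, so u(η,σ) = exp(-2σ)sin(η) + 3exp(-8σ)sin(2η) - 3exp(-32σ)sin(4η).
Substituting back η = ξ + 2t, σ = t: T(ξ,t) = u(ξ + 2t, t).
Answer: T(ξ, t) = exp(-2t)sin(2t + ξ) + 3exp(-8t)sin(4t + 2ξ) - 3exp(-32t)sin(8t + 4ξ)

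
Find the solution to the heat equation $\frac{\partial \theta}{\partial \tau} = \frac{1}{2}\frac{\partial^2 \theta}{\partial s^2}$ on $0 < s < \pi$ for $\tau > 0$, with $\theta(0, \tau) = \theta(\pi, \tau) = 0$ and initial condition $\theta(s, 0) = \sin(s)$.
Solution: Using separation of variables $\theta = X(s)G(\tau)$:
Eigenfunctions: $\sin(ns)$, $n = 1, 2, 3, \ldots$
General solution: $\theta(s, \tau) = \sum c_n \sin(ns) e^{-n^2 \tau/2}$
Matching $\theta(s,0) = \sin(s)$ term by term: $c_1=1$.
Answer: $\theta(s, \tau) = e^{-\tau/2} \sin(s)$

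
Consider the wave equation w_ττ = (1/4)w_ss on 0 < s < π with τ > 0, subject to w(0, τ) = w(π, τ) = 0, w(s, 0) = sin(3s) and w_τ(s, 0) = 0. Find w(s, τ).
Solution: Using separation of variables w = X(s)T(τ):
Eigenfunctions: sin(ns), n = 1, 2, 3, ...
General solution: w(s, τ) = Σ [A_n cos(n τ/2) + B_n sin(n τ/2)] sin(ns)
From w(s,0) = sin(3s): A_3=1. From w_τ(s,0) = 0: all B_n = 0.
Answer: w(s, τ) = sin(3s)cos(3τ/2)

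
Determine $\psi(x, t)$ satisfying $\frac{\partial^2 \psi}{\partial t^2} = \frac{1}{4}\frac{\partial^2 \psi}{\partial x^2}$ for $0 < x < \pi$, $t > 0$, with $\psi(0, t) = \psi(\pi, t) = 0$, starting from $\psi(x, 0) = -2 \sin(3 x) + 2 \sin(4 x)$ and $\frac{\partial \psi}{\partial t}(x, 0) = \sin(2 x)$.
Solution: Separating variables: $\psi = \sum [A_n \cos(\omega_n t) + B_n \sin(\omega_n t)] \sin(nx)$, $\omega_n = n/2$. From ICs ($B_n$ = velocity coefficient / $\omega_n$): $A_3=-2, A_4=2, B_2=1$.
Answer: $\psi(x, t) = \sin(t) \sin(2 x) - 2 \sin(3 x) \cos(3 t/2) + 2 \sin(4 x) \cos(2 t)$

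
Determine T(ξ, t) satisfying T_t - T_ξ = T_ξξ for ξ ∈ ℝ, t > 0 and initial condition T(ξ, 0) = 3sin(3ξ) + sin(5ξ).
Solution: Change to a moving frame: let η = ξ + t, σ = t and write T(ξ,t) = u(η,σ).
By the chain rule T_t = u_σ + u_η, T_ξ = u_η, T_ξξ = u_ηη.
Then T_t - T_ξ = u_σ: the advection term cancels and the PDE becomes the heat equation u_σ = u_ηη on η ∈ ℝ.
Initial data: u(η,0) = T(η,0) = 3sin(3η) + sin(5η).
On η ∈ ℝ each mode satisfies (sin(nη))″ = -n² sin(nη), so exp(-n²σ) sin(nη) solves the heat equation; by superposition u(η,σ) = Σ c_n exp(-n²σ) sin(nη).
Reading off the coefficients: c_3=3, c_5=1, so u(η,σ) = 3exp(-9σ)sin(3η) + exp(-25σ)sin(5η).
Substituting back η = ξ + t, σ = t: T(ξ,t) = u(ξ + t, t).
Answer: T(ξ, t) = 3exp(-9t)sin(3t + 3ξ) + exp(-25t)sin(5t + 5ξ)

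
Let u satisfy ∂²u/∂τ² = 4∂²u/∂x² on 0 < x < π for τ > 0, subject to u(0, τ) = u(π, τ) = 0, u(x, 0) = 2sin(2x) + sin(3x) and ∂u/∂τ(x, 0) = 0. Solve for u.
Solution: Using separation of variables u = X(x)T(τ):
Eigenfunctions: sin(nx), n = 1, 2, 3, ...
General solution: u(x, τ) = Σ [A_n cos(2n τ) + B_n sin(2n τ)] sin(nx)
From u(x,0) = 2sin(2x) + sin(3x): A_2=2, A_3=1. From u_τ(x,0) = 0: all B_n = 0.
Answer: u(x, τ) = 2sin(2x)cos(4τ) + sin(3x)cos(6τ)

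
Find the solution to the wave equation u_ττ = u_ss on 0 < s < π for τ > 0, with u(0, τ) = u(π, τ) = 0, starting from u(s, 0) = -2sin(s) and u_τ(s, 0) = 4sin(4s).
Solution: Separating variables: u = Σ [A_n cos(ω_n τ) + B_n sin(ω_n τ)] sin(ns), ω_n = n. From ICs (B_n = velocity coefficient / ω_n): A_1=-2, B_4=1.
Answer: u(s, τ) = -2sin(s)cos(τ) + sin(4s)sin(4τ)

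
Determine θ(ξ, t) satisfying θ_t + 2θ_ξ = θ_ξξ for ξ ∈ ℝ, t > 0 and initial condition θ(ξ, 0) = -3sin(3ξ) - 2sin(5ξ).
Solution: Moving frame: η = ξ - 2t, σ = t, θ = u(η,σ), so θ_t = u_σ - 2u_η and θ_ξξ = u_ηη.
Hence θ_t + 2θ_ξ = u_σ and the PDE becomes the heat equation u_σ = u_ηη on η ∈ ℝ.
Initial data: u(η,0) = θ(η,0) = -3sin(3η) - 2sin(5η). Each mode sin(nη) decays as exp(-n²σ) on ℝ, so u(η,σ) = Σ c_n exp(-n²σ) sin(nη) with c_3=-3, c_5=-2: u(η,σ) = -3exp(-9σ)sin(3η) - 2exp(-25σ)sin(5η).
Substituting back: θ(ξ,t) = u(ξ - 2t, t).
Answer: θ(ξ, t) = 3exp(-9t)sin(6t - 3ξ) + 2exp(-25t)sin(10t - 5ξ)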